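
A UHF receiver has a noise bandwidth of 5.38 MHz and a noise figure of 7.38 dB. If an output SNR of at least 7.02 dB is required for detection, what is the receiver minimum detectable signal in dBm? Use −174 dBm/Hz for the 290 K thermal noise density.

Sensitivity = −174 + 10 log₁₀(B) + NF + SNR_min
= −174 + 67.31 + 7.38 + 7.02
= −92.29 dBm → −92.3 dBm

−92.3 dBm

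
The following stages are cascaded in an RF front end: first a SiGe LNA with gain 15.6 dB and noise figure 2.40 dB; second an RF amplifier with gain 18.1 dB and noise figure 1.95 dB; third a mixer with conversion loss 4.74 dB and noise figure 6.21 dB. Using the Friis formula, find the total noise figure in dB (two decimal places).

2.44 dB

Convert to linear (a loss of L dB is a gain of −L dB): F_i = 10^(NF_i/10), G_i = 10^(G_i,dB/10)
  Stage 1: F_1 = 10^(2.40/10) = 1.738, G_1 = 10^(15.6/10) = 36.31
  Stage 2: F_2 = 10^(1.95/10) = 1.567, G_2 = 10^(18.1/10) = 64.57
  Stage 3: F_3 = 10^(6.21/10) = 4.178, G_3 = 10^(−4.74/10) = 0.3357
Friis cascade:
  F = 1.738 + (1.567 − 1)/36.31 + (4.178 − 1)/2344 = 1.755
NF = 10 log₁₀(1.755) = 2.44 dB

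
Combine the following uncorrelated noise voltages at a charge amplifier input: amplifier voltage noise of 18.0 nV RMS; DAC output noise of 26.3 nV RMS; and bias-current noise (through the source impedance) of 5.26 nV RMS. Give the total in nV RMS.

32.3 nV

Uncorrelated sources add in power (mean-square): V_tot = √(ΣV_i²)
V_tot = √[(1.80×10⁻⁸)² + (2.63×10⁻⁸)² + (5.26×10⁻⁹)²] = 3.23×10⁻⁸ V = 32.3 nV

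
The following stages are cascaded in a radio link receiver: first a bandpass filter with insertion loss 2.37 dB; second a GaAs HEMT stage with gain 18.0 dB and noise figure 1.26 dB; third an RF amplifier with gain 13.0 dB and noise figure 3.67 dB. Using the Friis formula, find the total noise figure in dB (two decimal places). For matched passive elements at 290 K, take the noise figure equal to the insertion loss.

Convert to linear (a loss of L dB is a gain of −L dB): F_i = 10^(NF_i/10), G_i = 10^(G_i,dB/10)
  Stage 1: F_1 = 10^(2.37/10) = 1.726, G_1 = 10^(−2.37/10) = 0.5794
  Stage 2: F_2 = 10^(1.26/10) = 1.337, G_2 = 10^(18.0/10) = 63.10
  Stage 3: F_3 = 10^(3.67/10) = 2.328, G_3 = 10^(13.0/10) = 19.95
Friis cascade:
  F = 1.726 + (1.337 − 1)/0.5794 + (2.328 − 1)/36.56 = 2.343
NF = 10 log₁₀(2.343) = 3.70 dB

3.70 dB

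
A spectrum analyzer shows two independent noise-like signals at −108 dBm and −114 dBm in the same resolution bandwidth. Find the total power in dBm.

Convert to linear, add, convert back:
P₁ = 1.58×10⁻¹⁴ W, P₂ = 3.98×10⁻¹⁵ W
P_tot = 1.98×10⁻¹⁴ W → 10 log₁₀(P_tot / 10⁻³) = −107.0 dBm

−107.0 dBm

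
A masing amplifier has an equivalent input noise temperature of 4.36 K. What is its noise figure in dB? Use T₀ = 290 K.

0.065 dB

F = 1 + T_e/T₀ = 1 + 4.36/290 = 1.01503
NF = 10 log₁₀(1.01503) = 0.065 dB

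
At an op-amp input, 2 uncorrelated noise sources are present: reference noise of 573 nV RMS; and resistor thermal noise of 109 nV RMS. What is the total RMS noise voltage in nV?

583 nV

Uncorrelated sources add in power (mean-square): V_tot = √(ΣV_i²)
V_tot = √[(5.73×10⁻⁷)² + (1.09×10⁻⁷)²] = 5.83×10⁻⁷ V = 583 nV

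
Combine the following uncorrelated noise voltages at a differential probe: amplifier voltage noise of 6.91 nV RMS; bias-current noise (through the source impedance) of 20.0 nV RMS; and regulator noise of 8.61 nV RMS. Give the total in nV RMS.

Uncorrelated sources add in power (mean-square): V_tot = √(ΣV_i²)
V_tot = √[(6.91×10⁻⁹)² + (2.00×10⁻⁸)² + (8.61×10⁻⁹)²] = 2.28×10⁻⁸ V = 22.8 nV

22.8 nV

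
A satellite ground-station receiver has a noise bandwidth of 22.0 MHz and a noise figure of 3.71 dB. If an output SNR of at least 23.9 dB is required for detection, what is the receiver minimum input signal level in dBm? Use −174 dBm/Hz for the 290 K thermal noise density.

−73.0 dBm

Sensitivity = −174 + 10 log₁₀(B) + NF + SNR_min
= −174 + 73.42 + 3.71 + 23.9
= −72.97 dBm → −73.0 dBm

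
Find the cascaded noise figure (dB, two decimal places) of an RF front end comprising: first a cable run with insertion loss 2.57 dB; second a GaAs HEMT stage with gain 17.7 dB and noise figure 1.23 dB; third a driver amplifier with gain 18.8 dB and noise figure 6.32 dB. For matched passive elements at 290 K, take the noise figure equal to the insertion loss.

3.98 dB

Convert to linear (a loss of L dB is a gain of −L dB): F_i = 10^(NF_i/10), G_i = 10^(G_i,dB/10)
  Stage 1: F_1 = 10^(2.57/10) = 1.807, G_1 = 10^(−2.57/10) = 0.5534
  Stage 2: F_2 = 10^(1.23/10) = 1.327, G_2 = 10^(17.7/10) = 58.88
  Stage 3: F_3 = 10^(6.32/10) = 4.285, G_3 = 10^(18.8/10) = 75.86
Friis cascade:
  F = 1.807 + (1.327 − 1)/0.5534 + (4.285 − 1)/32.58 = 2.500
NF = 10 log₁₀(2.500) = 3.98 dB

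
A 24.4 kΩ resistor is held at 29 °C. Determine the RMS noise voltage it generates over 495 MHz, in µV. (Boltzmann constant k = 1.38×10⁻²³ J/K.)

449 µV

T = 29 °C + 273.15 = 302.15 K
V_n = √(4kTRB)
4kTRB = 4 × 1.38×10⁻²³ × 302.15 × 2.44×10⁴ × 4.95×10⁸ = 2.01×10⁻⁷ V²
V_n = √(2.01×10⁻⁷) = 4.49×10⁻⁴ V = 449 µV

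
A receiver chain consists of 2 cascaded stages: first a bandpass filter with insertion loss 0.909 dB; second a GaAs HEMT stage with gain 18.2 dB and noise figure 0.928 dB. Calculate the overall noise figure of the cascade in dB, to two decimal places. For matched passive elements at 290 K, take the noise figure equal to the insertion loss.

1.84 dB

Convert to linear (a loss of L dB is a gain of −L dB): F_i = 10^(NF_i/10), G_i = 10^(G_i,dB/10)
  Stage 1: F_1 = 10^(0.909/10) = 1.233, G_1 = 10^(−0.909/10) = 0.8111
  Stage 2: F_2 = 10^(0.928/10) = 1.238, G_2 = 10^(18.2/10) = 66.07
Friis cascade:
  F = 1.233 + (1.238 − 1)/0.8111 = 1.527
NF = 10 log₁₀(1.527) = 1.84 dB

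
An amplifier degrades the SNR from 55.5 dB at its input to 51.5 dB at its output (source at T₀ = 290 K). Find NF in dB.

NF (dB) = SNR_in(dB) − SNR_out(dB) when the source is at T₀
NF = 55.5 − 51.5 = 4.0 dB

4.0 dB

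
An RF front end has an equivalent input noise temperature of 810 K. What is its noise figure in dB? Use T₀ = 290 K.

5.79 dB

F = 1 + T_e/T₀ = 1 + 810/290 = 3.7931
NF = 10 log₁₀(3.7931) = 5.79 dB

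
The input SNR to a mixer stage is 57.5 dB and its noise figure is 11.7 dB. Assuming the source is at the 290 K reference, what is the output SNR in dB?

45.8 dB

By definition F = SNR_in/SNR_out, so in dB: SNR_out = SNR_in − NF
SNR_out = 57.5 − 11.7 = 45.8 dB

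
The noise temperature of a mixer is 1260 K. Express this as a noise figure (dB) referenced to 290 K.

F = 1 + T_e/T₀ = 1 + 1260/290 = 5.34483
NF = 10 log₁₀(5.34483) = 7.28 dB

7.28 dB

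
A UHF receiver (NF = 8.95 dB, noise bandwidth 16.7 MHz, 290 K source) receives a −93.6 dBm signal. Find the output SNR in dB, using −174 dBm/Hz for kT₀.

−0.8 dB

Noise floor: N = −174 + 10 log₁₀(B) + NF
10 log₁₀(1.67×10⁷) = 72.23 dB
N = −174 + 72.23 + 8.95 = −92.82 dBm
SNR = P_sig − N = −93.6 − (−92.82) = −0.78 dB → −0.8 dB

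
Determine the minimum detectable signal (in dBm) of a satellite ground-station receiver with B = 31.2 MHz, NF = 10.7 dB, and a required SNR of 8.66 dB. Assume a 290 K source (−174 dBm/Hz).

Sensitivity = −174 + 10 log₁₀(B) + NF + SNR_min
= −174 + 74.94 + 10.7 + 8.66
= −79.70 dBm → −79.7 dBm

−79.7 dBm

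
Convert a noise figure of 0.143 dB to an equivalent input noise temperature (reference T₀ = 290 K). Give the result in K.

F = 10^(0.143/10) = 1.03348
T_e = (F − 1)·T₀ = (1.03348 − 1) × 290 = 9.71 K

9.71 K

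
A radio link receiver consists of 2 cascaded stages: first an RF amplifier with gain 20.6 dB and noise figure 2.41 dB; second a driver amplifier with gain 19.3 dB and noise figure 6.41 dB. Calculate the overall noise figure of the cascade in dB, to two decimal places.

2.48 dB

Convert to linear (a loss of L dB is a gain of −L dB): F_i = 10^(NF_i/10), G_i = 10^(G_i,dB/10)
  Stage 1: F_1 = 10^(2.41/10) = 1.742, G_1 = 10^(20.6/10) = 114.8
  Stage 2: F_2 = 10^(6.41/10) = 4.375, G_2 = 10^(19.3/10) = 85.11
Friis cascade:
  F = 1.742 + (4.375 − 1)/114.8 = 1.771
NF = 10 log₁₀(1.771) = 2.48 dB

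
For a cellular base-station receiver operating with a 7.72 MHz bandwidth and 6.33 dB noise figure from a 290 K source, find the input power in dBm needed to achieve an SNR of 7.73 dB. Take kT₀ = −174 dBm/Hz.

−91.1 dBm

Sensitivity = −174 + 10 log₁₀(B) + NF + SNR_min
= −174 + 68.88 + 6.33 + 7.73
= −91.06 dBm → −91.1 dBm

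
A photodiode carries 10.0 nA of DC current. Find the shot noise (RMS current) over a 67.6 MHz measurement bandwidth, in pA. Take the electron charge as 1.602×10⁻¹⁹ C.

465 pA

I_n = √(2qI·B)
2qI·B = 2 × 1.602×10⁻¹⁹ × 1.00×10⁻⁸ × 6.76×10⁷ = 2.17×10⁻¹⁹ A²
I_n = √(2.17×10⁻¹⁹) = 4.65×10⁻¹⁰ A = 465 pA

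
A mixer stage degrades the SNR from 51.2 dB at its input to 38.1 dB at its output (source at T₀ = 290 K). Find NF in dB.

NF (dB) = SNR_in(dB) − SNR_out(dB) when the source is at T₀
NF = 51.2 − 38.1 = 13.1 dB

13.1 dB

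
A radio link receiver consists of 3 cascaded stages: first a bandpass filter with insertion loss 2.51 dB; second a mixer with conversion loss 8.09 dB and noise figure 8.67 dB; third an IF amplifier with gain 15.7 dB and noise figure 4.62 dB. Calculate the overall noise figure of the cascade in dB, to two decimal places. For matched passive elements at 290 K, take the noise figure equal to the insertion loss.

15.43 dB

Convert to linear (a loss of L dB is a gain of −L dB): F_i = 10^(NF_i/10), G_i = 10^(G_i,dB/10)
  Stage 1: F_1 = 10^(2.51/10) = 1.782, G_1 = 10^(−2.51/10) = 0.5610
  Stage 2: F_2 = 10^(8.67/10) = 7.362, G_2 = 10^(−8.09/10) = 0.1552
  Stage 3: F_3 = 10^(4.62/10) = 2.897, G_3 = 10^(15.7/10) = 37.15
Friis cascade:
  F = 1.782 + (7.362 − 1)/0.5610 + (2.897 − 1)/0.08710 = 34.91
NF = 10 log₁₀(34.91) = 15.43 dB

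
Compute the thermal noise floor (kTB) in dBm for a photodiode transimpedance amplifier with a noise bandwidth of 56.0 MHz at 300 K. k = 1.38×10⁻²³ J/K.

P_n = kTB = 1.38×10⁻²³ × 300 × 5.60×10⁷ = 2.32×10⁻¹³ W
In dBm: 10 log₁₀(2.32×10⁻¹³ / 10⁻³) = −96.3 dBm

−96.3 dBm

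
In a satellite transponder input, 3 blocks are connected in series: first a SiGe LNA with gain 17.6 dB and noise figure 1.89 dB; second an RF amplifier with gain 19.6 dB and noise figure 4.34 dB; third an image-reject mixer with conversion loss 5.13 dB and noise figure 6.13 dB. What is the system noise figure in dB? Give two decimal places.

1.97 dB

Convert to linear (a loss of L dB is a gain of −L dB): F_i = 10^(NF_i/10), G_i = 10^(G_i,dB/10)
  Stage 1: F_1 = 10^(1.89/10) = 1.545, G_1 = 10^(17.6/10) = 57.54
  Stage 2: F_2 = 10^(4.34/10) = 2.716, G_2 = 10^(19.6/10) = 91.20
  Stage 3: F_3 = 10^(6.13/10) = 4.102, G_3 = 10^(−5.13/10) = 0.3069
Friis cascade:
  F = 1.545 + (2.716 − 1)/57.54 + (4.102 − 1)/5248 = 1.576
NF = 10 log₁₀(1.576) = 1.97 dB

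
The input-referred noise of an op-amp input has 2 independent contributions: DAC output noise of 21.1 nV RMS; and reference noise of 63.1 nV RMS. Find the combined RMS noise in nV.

Uncorrelated sources add in power (mean-square): V_tot = √(ΣV_i²)
V_tot = √[(2.11×10⁻⁸)² + (6.31×10⁻⁸)²] = 6.65×10⁻⁸ V = 66.5 nV

66.5 nV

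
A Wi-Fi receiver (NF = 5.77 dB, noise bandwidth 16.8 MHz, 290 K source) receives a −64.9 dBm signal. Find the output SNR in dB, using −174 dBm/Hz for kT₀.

Noise floor: N = −174 + 10 log₁₀(B) + NF
10 log₁₀(1.68×10⁷) = 72.25 dB
N = −174 + 72.25 + 5.77 = −95.98 dBm
SNR = P_sig − N = −64.9 − (−95.98) = 31.08 dB → 31.1 dB

31.1 dB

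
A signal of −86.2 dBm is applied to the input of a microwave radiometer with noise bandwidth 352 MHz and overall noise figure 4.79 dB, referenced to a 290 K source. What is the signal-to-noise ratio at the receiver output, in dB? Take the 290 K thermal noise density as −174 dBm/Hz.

Noise floor: N = −174 + 10 log₁₀(B) + NF
10 log₁₀(3.52×10⁸) = 85.47 dB
N = −174 + 85.47 + 4.79 = −83.74 dBm
SNR = P_sig − N = −86.2 − (−83.74) = −2.46 dB → −2.5 dB

−2.5 dB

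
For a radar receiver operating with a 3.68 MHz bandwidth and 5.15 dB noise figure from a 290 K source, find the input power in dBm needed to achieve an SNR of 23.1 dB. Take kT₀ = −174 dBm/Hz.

Sensitivity = −174 + 10 log₁₀(B) + NF + SNR_min
= −174 + 65.66 + 5.15 + 23.1
= −80.09 dBm → −80.1 dBm

−80.1 dBm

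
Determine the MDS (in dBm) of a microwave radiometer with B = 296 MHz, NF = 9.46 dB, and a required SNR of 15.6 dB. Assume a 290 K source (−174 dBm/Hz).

−64.2 dBm

Sensitivity = −174 + 10 log₁₀(B) + NF + SNR_min
= −174 + 84.71 + 9.46 + 15.6
= −64.23 dBm → −64.2 dBm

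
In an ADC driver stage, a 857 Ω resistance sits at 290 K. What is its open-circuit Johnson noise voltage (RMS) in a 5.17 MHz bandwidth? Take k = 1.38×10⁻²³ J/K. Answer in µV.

8.42 µV

V_n = √(4kTRB)
4kTRB = 4 × 1.38×10⁻²³ × 290 × 8.57×10² × 5.17×10⁶ = 7.09×10⁻¹¹ V²
V_n = √(7.09×10⁻¹¹) = 8.42×10⁻⁶ V = 8.42 µV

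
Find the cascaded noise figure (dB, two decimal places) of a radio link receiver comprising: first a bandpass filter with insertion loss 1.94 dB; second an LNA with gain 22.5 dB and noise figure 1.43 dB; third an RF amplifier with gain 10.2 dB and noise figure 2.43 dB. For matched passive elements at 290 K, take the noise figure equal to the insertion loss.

Convert to linear (a loss of L dB is a gain of −L dB): F_i = 10^(NF_i/10), G_i = 10^(G_i,dB/10)
  Stage 1: F_1 = 10^(1.94/10) = 1.563, G_1 = 10^(−1.94/10) = 0.6397
  Stage 2: F_2 = 10^(1.43/10) = 1.390, G_2 = 10^(22.5/10) = 177.8
  Stage 3: F_3 = 10^(2.43/10) = 1.750, G_3 = 10^(10.2/10) = 10.47
Friis cascade:
  F = 1.563 + (1.390 − 1)/0.6397 + (1.750 − 1)/113.8 = 2.179
NF = 10 log₁₀(2.179) = 3.38 dB

3.38 dB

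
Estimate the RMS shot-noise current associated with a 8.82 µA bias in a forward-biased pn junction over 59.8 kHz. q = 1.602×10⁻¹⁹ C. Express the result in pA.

I_n = √(2qI·B)
2qI·B = 2 × 1.602×10⁻¹⁹ × 8.82×10⁻⁶ × 5.98×10⁴ = 1.69×10⁻¹⁹ A²
I_n = √(1.69×10⁻¹⁹) = 4.11×10⁻¹⁰ A = 411 pA

411 pA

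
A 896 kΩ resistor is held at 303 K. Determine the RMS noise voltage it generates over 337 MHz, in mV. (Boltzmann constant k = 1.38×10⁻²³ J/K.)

2.25 mV

V_n = √(4kTRB)
4kTRB = 4 × 1.38×10⁻²³ × 303 × 8.96×10⁵ × 3.37×10⁸ = 5.05×10⁻⁶ V²
V_n = √(5.05×10⁻⁶) = 2.25×10⁻³ V = 2.25 mV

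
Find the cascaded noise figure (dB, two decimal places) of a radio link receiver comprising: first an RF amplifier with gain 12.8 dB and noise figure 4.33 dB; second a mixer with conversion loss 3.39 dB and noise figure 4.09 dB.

Convert to linear (a loss of L dB is a gain of −L dB): F_i = 10^(NF_i/10), G_i = 10^(G_i,dB/10)
  Stage 1: F_1 = 10^(4.33/10) = 2.710, G_1 = 10^(12.8/10) = 19.05
  Stage 2: F_2 = 10^(4.09/10) = 2.564, G_2 = 10^(−3.39/10) = 0.4581
Friis cascade:
  F = 2.710 + (2.564 − 1)/19.05 = 2.792
NF = 10 log₁₀(2.792) = 4.46 dB

4.46 dB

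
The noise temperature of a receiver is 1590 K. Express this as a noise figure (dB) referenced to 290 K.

8.12 dB

F = 1 + T_e/T₀ = 1 + 1590/290 = 6.48276
NF = 10 log₁₀(6.48276) = 8.12 dB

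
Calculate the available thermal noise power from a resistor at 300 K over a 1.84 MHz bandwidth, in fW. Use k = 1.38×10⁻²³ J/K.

7.62 fW

P_n = kTB = 1.38×10⁻²³ × 300 × 1.84×10⁶ = 7.62×10⁻¹⁵ W = 7.62 fW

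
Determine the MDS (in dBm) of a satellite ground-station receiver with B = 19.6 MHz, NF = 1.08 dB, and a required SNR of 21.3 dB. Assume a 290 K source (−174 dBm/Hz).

Sensitivity = −174 + 10 log₁₀(B) + NF + SNR_min
= −174 + 72.92 + 1.08 + 21.3
= −78.70 dBm → −78.7 dBm

−78.7 dBm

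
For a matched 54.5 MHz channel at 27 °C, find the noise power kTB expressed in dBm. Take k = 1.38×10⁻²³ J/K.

T = 27 °C + 273.15 = 300.15 K
P_n = kTB = 1.38×10⁻²³ × 300.15 × 5.45×10⁷ = 2.26×10⁻¹³ W
In dBm: 10 log₁₀(2.26×10⁻¹³ / 10⁻³) = −96.5 dBm

−96.5 dBm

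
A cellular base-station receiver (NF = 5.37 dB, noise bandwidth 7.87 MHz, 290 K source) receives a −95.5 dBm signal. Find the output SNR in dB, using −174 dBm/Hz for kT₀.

4.2 dB

Noise floor: N = −174 + 10 log₁₀(B) + NF
10 log₁₀(7.87×10⁶) = 68.96 dB
N = −174 + 68.96 + 5.37 = −99.67 dBm
SNR = P_sig − N = −95.5 − (−99.67) = 4.17 dB → 4.2 dB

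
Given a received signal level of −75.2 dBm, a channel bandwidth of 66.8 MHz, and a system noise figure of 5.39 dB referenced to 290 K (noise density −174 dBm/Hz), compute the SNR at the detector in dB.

Noise floor: N = −174 + 10 log₁₀(B) + NF
10 log₁₀(6.68×10⁷) = 78.25 dB
N = −174 + 78.25 + 5.39 = −90.36 dBm
SNR = P_sig − N = −75.2 − (−90.36) = 15.16 dB → 15.2 dB

15.2 dB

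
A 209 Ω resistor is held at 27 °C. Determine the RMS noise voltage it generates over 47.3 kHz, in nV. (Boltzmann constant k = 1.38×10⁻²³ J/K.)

T = 27 °C + 273.15 = 300.15 K
V_n = √(4kTRB)
4kTRB = 4 × 1.38×10⁻²³ × 300.15 × 2.09×10² × 4.73×10⁴ = 1.64×10⁻¹³ V²
V_n = √(1.64×10⁻¹³) = 4.05×10⁻⁷ V = 405 nV

405 nV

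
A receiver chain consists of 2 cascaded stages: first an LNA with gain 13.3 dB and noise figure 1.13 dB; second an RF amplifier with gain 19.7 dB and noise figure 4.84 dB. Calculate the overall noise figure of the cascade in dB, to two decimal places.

Convert to linear (a loss of L dB is a gain of −L dB): F_i = 10^(NF_i/10), G_i = 10^(G_i,dB/10)
  Stage 1: F_1 = 10^(1.13/10) = 1.297, G_1 = 10^(13.3/10) = 21.38
  Stage 2: F_2 = 10^(4.84/10) = 3.048, G_2 = 10^(19.7/10) = 93.33
Friis cascade:
  F = 1.297 + (3.048 − 1)/21.38 = 1.393
NF = 10 log₁₀(1.393) = 1.44 dB

1.44 dB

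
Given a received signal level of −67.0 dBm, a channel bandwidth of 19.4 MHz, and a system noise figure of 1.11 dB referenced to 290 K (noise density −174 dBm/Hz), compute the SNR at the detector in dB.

33.0 dB

Noise floor: N = −174 + 10 log₁₀(B) + NF
10 log₁₀(1.94×10⁷) = 72.88 dB
N = −174 + 72.88 + 1.11 = −100.01 dBm
SNR = P_sig − N = −67.0 − (−100.01) = 33.01 dB → 33.0 dB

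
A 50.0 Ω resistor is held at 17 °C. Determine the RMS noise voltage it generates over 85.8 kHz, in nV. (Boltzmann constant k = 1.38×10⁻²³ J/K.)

262 nV

T = 17 °C + 273.15 = 290.15 K
V_n = √(4kTRB)
4kTRB = 4 × 1.38×10⁻²³ × 290.15 × 5.00×10¹ × 8.58×10⁴ = 6.87×10⁻¹⁴ V²
V_n = √(6.87×10⁻¹⁴) = 2.62×10⁻⁷ V = 262 nV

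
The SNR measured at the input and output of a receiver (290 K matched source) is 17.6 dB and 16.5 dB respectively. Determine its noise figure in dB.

NF (dB) = SNR_in(dB) − SNR_out(dB) when the source is at T₀
NF = 17.6 − 16.5 = 1.1 dB

1.1 dB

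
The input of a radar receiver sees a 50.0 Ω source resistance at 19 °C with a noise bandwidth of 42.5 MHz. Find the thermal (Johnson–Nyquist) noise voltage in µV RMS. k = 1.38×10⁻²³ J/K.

5.85 µV

T = 19 °C + 273.15 = 292.15 K
V_n = √(4kTRB)
4kTRB = 4 × 1.38×10⁻²³ × 292.15 × 5.00×10¹ × 4.25×10⁷ = 3.43×10⁻¹¹ V²
V_n = √(3.43×10⁻¹¹) = 5.85×10⁻⁶ V = 5.85 µV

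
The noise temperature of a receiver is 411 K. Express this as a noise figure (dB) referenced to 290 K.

3.83 dB

F = 1 + T_e/T₀ = 1 + 411/290 = 2.41724
NF = 10 log₁₀(2.41724) = 3.83 dB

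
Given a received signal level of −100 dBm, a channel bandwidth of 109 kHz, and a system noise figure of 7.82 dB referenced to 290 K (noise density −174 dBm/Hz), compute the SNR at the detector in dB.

15.8 dB

Noise floor: N = −174 + 10 log₁₀(B) + NF
10 log₁₀(1.09×10⁵) = 50.37 dB
N = −174 + 50.37 + 7.82 = −115.81 dBm
SNR = P_sig − N = −100 − (−115.81) = 15.81 dB → 15.8 dB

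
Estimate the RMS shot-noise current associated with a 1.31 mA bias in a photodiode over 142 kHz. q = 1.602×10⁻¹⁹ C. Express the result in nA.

I_n = √(2qI·B)
2qI·B = 2 × 1.602×10⁻¹⁹ × 1.31×10⁻³ × 1.42×10⁵ = 5.96×10⁻¹⁷ A²
I_n = √(5.96×10⁻¹⁷) = 7.72×10⁻⁹ A = 7.72 nA

7.72 nA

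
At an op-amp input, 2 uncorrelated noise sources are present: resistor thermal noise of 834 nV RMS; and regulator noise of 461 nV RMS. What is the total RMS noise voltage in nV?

Uncorrelated sources add in power (mean-square): V_tot = √(ΣV_i²)
V_tot = √[(8.34×10⁻⁷)² + (4.61×10⁻⁷)²] = 9.53×10⁻⁷ V = 953 nV

953 nV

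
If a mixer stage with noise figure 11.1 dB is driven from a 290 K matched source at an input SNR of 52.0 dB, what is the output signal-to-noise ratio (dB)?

40.9 dB

By definition F = SNR_in/SNR_out, so in dB: SNR_out = SNR_in − NF
SNR_out = 52.0 − 11.1 = 40.9 dB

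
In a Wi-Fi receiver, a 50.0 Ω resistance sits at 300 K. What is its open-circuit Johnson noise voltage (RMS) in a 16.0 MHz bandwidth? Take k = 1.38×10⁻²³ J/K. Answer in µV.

V_n = √(4kTRB)
4kTRB = 4 × 1.38×10⁻²³ × 300 × 5.00×10¹ × 1.60×10⁷ = 1.32×10⁻¹¹ V²
V_n = √(1.32×10⁻¹¹) = 3.64×10⁻⁶ V = 3.64 µV

3.64 µV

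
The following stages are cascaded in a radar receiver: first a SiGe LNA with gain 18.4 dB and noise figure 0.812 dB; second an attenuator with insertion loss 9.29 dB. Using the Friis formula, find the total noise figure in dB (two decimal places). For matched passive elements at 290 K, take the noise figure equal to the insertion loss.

Convert to linear (a loss of L dB is a gain of −L dB): F_i = 10^(NF_i/10), G_i = 10^(G_i,dB/10)
  Stage 1: F_1 = 10^(0.812/10) = 1.206, G_1 = 10^(18.4/10) = 69.18
  Stage 2: F_2 = 10^(9.29/10) = 8.492, G_2 = 10^(−9.29/10) = 0.1178
Friis cascade:
  F = 1.206 + (8.492 − 1)/69.18 = 1.314
NF = 10 log₁₀(1.314) = 1.19 dB

1.19 dB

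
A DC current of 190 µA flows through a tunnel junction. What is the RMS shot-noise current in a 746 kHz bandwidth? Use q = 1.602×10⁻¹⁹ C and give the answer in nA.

6.74 nA

I_n = √(2qI·B)
2qI·B = 2 × 1.602×10⁻¹⁹ × 1.90×10⁻⁴ × 7.46×10⁵ = 4.54×10⁻¹⁷ A²
I_n = √(4.54×10⁻¹⁷) = 6.74×10⁻⁹ A = 6.74 nA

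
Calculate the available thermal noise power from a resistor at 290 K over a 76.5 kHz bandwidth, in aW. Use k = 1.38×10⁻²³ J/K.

306 aW

P_n = kTB = 1.38×10⁻²³ × 290 × 7.65×10⁴ = 3.06×10⁻¹⁶ W = 306 aW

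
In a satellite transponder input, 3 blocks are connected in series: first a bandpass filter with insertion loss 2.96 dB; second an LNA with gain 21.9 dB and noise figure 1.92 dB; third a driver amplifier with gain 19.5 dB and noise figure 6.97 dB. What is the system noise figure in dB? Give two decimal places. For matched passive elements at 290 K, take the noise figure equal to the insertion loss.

Convert to linear (a loss of L dB is a gain of −L dB): F_i = 10^(NF_i/10), G_i = 10^(G_i,dB/10)
  Stage 1: F_1 = 10^(2.96/10) = 1.977, G_1 = 10^(−2.96/10) = 0.5058
  Stage 2: F_2 = 10^(1.92/10) = 1.556, G_2 = 10^(21.9/10) = 154.9
  Stage 3: F_3 = 10^(6.97/10) = 4.977, G_3 = 10^(19.5/10) = 89.13
Friis cascade:
  F = 1.977 + (1.556 − 1)/0.5058 + (4.977 − 1)/78.34 = 3.127
NF = 10 log₁₀(3.127) = 4.95 dB

4.95 dB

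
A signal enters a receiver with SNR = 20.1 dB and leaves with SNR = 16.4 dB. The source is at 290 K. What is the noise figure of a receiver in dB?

NF (dB) = SNR_in(dB) − SNR_out(dB) when the source is at T₀
NF = 20.1 − 16.4 = 3.7 dB

3.7 dB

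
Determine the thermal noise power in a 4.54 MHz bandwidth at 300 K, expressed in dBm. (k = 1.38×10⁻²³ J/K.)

−107.3 dBm

P_n = kTB = 1.38×10⁻²³ × 300 × 4.54×10⁶ = 1.88×10⁻¹⁴ W
In dBm: 10 log₁₀(1.88×10⁻¹⁴ / 10⁻³) = −107.3 dBm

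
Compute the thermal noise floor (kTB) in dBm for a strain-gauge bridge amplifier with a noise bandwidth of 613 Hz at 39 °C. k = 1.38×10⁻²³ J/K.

T = 39 °C + 273.15 = 312.15 K
P_n = kTB = 1.38×10⁻²³ × 312.15 × 6.13×10² = 2.64×10⁻¹⁸ W
In dBm: 10 log₁₀(2.64×10⁻¹⁸ / 10⁻³) = −145.8 dBm

−145.8 dBm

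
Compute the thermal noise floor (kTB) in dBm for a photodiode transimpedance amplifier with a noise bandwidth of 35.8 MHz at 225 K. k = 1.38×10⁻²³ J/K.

P_n = kTB = 1.38×10⁻²³ × 225 × 3.58×10⁷ = 1.11×10⁻¹³ W
In dBm: 10 log₁₀(1.11×10⁻¹³ / 10⁻³) = −99.5 dBm

−99.5 dBm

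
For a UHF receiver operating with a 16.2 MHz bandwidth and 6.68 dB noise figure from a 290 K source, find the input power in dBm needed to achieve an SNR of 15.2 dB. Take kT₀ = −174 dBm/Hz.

−80.0 dBm

Sensitivity = −174 + 10 log₁₀(B) + NF + SNR_min
= −174 + 72.1 + 6.68 + 15.2
= −80.02 dBm → −80.0 dBm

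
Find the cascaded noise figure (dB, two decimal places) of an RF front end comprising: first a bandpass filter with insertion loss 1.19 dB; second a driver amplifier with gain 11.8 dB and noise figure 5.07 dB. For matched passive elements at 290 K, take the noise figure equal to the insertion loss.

6.26 dB

Convert to linear (a loss of L dB is a gain of −L dB): F_i = 10^(NF_i/10), G_i = 10^(G_i,dB/10)
  Stage 1: F_1 = 10^(1.19/10) = 1.315, G_1 = 10^(−1.19/10) = 0.7603
  Stage 2: F_2 = 10^(5.07/10) = 3.214, G_2 = 10^(11.8/10) = 15.14
Friis cascade:
  F = 1.315 + (3.214 − 1)/0.7603 = 4.227
NF = 10 log₁₀(4.227) = 6.26 dB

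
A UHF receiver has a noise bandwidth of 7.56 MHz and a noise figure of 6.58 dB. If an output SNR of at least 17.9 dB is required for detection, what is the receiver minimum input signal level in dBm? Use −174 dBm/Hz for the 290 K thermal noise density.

−80.7 dBm

Sensitivity = −174 + 10 log₁₀(B) + NF + SNR_min
= −174 + 68.79 + 6.58 + 17.9
= −80.73 dBm → −80.7 dBm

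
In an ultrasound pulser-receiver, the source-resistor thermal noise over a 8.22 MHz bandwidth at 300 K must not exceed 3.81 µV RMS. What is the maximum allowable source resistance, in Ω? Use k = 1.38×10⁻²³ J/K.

107 Ω

Johnson–Nyquist: V_n = √(4kTRB) ⇒ R = V_n² / (4kTB)
4kTB = 4 × 1.38×10⁻²³ × 300 × 8.22×10⁶ = 1.36×10⁻¹³
R = (3.81×10⁻⁶)² / 1.36×10⁻¹³ = 1.07×10² Ω = 107 Ω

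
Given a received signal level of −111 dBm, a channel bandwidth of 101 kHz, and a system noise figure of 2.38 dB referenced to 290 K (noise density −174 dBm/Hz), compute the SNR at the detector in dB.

Noise floor: N = −174 + 10 log₁₀(B) + NF
10 log₁₀(1.01×10⁵) = 50.04 dB
N = −174 + 50.04 + 2.38 = −121.58 dBm
SNR = P_sig − N = −111 − (−121.58) = 10.58 dB → 10.6 dB

10.6 dB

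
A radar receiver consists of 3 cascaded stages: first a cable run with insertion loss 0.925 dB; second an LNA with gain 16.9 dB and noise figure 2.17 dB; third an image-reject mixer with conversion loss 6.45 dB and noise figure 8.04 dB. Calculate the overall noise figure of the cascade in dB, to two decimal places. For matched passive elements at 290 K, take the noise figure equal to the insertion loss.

3.37 dB

Convert to linear (a loss of L dB is a gain of −L dB): F_i = 10^(NF_i/10), G_i = 10^(G_i,dB/10)
  Stage 1: F_1 = 10^(0.925/10) = 1.237, G_1 = 10^(−0.925/10) = 0.8082
  Stage 2: F_2 = 10^(2.17/10) = 1.648, G_2 = 10^(16.9/10) = 48.98
  Stage 3: F_3 = 10^(8.04/10) = 6.368, G_3 = 10^(−6.45/10) = 0.2265
Friis cascade:
  F = 1.237 + (1.648 − 1)/0.8082 + (6.368 − 1)/39.58 = 2.175
NF = 10 log₁₀(2.175) = 3.37 dB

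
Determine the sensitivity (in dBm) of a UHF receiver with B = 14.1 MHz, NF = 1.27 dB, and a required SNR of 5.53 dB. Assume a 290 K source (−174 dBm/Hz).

−95.7 dBm

Sensitivity = −174 + 10 log₁₀(B) + NF + SNR_min
= −174 + 71.49 + 1.27 + 5.53
= −95.71 dBm → −95.7 dBm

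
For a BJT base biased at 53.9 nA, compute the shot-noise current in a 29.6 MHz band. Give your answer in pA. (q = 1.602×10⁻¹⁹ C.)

715 pA

I_n = √(2qI·B)
2qI·B = 2 × 1.602×10⁻¹⁹ × 5.39×10⁻⁸ × 2.96×10⁷ = 5.11×10⁻¹⁹ A²
I_n = √(5.11×10⁻¹⁹) = 7.15×10⁻¹⁰ A = 715 pA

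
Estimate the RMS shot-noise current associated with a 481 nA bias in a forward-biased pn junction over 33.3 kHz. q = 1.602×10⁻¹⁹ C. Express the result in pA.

I_n = √(2qI·B)
2qI·B = 2 × 1.602×10⁻¹⁹ × 4.81×10⁻⁷ × 3.33×10⁴ = 5.13×10⁻²¹ A²
I_n = √(5.13×10⁻²¹) = 7.16×10⁻¹¹ A = 71.6 pA

71.6 pA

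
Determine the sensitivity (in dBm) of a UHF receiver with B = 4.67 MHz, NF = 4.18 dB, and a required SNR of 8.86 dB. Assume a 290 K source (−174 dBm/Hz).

Sensitivity = −174 + 10 log₁₀(B) + NF + SNR_min
= −174 + 66.69 + 4.18 + 8.86
= −94.27 dBm → −94.3 dBm

−94.3 dBm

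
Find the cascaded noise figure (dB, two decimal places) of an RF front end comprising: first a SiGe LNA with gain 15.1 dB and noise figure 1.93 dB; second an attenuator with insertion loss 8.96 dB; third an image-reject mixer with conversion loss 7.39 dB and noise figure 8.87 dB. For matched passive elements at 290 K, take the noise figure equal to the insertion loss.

Convert to linear (a loss of L dB is a gain of −L dB): F_i = 10^(NF_i/10), G_i = 10^(G_i,dB/10)
  Stage 1: F_1 = 10^(1.93/10) = 1.560, G_1 = 10^(15.1/10) = 32.36
  Stage 2: F_2 = 10^(8.96/10) = 7.870, G_2 = 10^(−8.96/10) = 0.1271
  Stage 3: F_3 = 10^(8.87/10) = 7.709, G_3 = 10^(−7.39/10) = 0.1824
Friis cascade:
  F = 1.560 + (7.870 − 1)/32.36 + (7.709 − 1)/4.111 = 3.404
NF = 10 log₁₀(3.404) = 5.32 dB

5.32 dB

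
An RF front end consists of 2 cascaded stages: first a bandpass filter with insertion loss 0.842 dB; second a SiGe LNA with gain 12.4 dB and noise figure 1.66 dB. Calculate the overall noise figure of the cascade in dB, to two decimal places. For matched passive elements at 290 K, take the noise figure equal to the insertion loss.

Convert to linear (a loss of L dB is a gain of −L dB): F_i = 10^(NF_i/10), G_i = 10^(G_i,dB/10)
  Stage 1: F_1 = 10^(0.842/10) = 1.214, G_1 = 10^(−0.842/10) = 0.8238
  Stage 2: F_2 = 10^(1.66/10) = 1.466, G_2 = 10^(12.4/10) = 17.38
Friis cascade:
  F = 1.214 + (1.466 − 1)/0.8238 = 1.779
NF = 10 log₁₀(1.779) = 2.50 dB

2.50 dB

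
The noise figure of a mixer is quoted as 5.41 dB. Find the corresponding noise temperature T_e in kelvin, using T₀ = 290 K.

F = 10^(5.41/10) = 3.47536
T_e = (F − 1)·T₀ = (3.47536 − 1) × 290 = 718 K

718 K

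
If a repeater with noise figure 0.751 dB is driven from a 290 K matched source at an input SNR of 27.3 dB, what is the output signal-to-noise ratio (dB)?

26.549 dB

By definition F = SNR_in/SNR_out, so in dB: SNR_out = SNR_in − NF
SNR_out = 27.3 − 0.751 = 26.549 dB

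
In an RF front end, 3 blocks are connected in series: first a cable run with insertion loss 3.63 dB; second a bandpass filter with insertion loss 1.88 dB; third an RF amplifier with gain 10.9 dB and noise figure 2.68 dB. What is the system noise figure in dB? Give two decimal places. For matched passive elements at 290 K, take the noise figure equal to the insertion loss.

8.19 dB

Convert to linear (a loss of L dB is a gain of −L dB): F_i = 10^(NF_i/10), G_i = 10^(G_i,dB/10)
  Stage 1: F_1 = 10^(3.63/10) = 2.307, G_1 = 10^(−3.63/10) = 0.4335
  Stage 2: F_2 = 10^(1.88/10) = 1.542, G_2 = 10^(−1.88/10) = 0.6486
  Stage 3: F_3 = 10^(2.68/10) = 1.854, G_3 = 10^(10.9/10) = 12.30
Friis cascade:
  F = 2.307 + (1.542 − 1)/0.4335 + (1.854 − 1)/0.2812 = 6.592
NF = 10 log₁₀(6.592) = 8.19 dB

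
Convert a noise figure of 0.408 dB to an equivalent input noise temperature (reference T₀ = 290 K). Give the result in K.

F = 10^(0.408/10) = 1.0985
T_e = (F − 1)·T₀ = (1.0985 − 1) × 290 = 28.6 K

28.6 K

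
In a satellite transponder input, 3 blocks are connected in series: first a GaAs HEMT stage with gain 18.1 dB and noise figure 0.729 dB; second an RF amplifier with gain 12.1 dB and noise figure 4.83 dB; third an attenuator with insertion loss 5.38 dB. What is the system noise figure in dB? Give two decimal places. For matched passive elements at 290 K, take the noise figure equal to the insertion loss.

0.85 dB

Convert to linear (a loss of L dB is a gain of −L dB): F_i = 10^(NF_i/10), G_i = 10^(G_i,dB/10)
  Stage 1: F_1 = 10^(0.729/10) = 1.183, G_1 = 10^(18.1/10) = 64.57
  Stage 2: F_2 = 10^(4.83/10) = 3.041, G_2 = 10^(12.1/10) = 16.22
  Stage 3: F_3 = 10^(5.38/10) = 3.451, G_3 = 10^(−5.38/10) = 0.2897
Friis cascade:
  F = 1.183 + (3.041 − 1)/64.57 + (3.451 − 1)/1047 = 1.217
NF = 10 log₁₀(1.217) = 0.85 dB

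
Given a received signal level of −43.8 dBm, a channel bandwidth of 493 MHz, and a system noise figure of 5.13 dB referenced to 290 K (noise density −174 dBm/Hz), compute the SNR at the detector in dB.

Noise floor: N = −174 + 10 log₁₀(B) + NF
10 log₁₀(4.93×10⁸) = 86.93 dB
N = −174 + 86.93 + 5.13 = −81.94 dBm
SNR = P_sig − N = −43.8 − (−81.94) = 38.14 dB → 38.1 dB

38.1 dB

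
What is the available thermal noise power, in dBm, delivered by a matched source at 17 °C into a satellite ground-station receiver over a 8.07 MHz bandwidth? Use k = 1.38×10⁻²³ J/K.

−104.9 dBm

T = 17 °C + 273.15 = 290.15 K
P_n = kTB = 1.38×10⁻²³ × 290.15 × 8.07×10⁶ = 3.23×10⁻¹⁴ W
In dBm: 10 log₁₀(3.23×10⁻¹⁴ / 10⁻³) = −104.9 dBm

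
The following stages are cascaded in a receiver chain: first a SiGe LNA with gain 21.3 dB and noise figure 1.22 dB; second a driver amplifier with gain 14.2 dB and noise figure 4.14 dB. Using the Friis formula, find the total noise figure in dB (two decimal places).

1.26 dB

Convert to linear (a loss of L dB is a gain of −L dB): F_i = 10^(NF_i/10), G_i = 10^(G_i,dB/10)
  Stage 1: F_1 = 10^(1.22/10) = 1.324, G_1 = 10^(21.3/10) = 134.9
  Stage 2: F_2 = 10^(4.14/10) = 2.594, G_2 = 10^(14.2/10) = 26.30
Friis cascade:
  F = 1.324 + (2.594 − 1)/134.9 = 1.336
NF = 10 log₁₀(1.336) = 1.26 dB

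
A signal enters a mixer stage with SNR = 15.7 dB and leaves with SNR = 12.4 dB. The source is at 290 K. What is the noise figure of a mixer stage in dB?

3.3 dB

NF (dB) = SNR_in(dB) − SNR_out(dB) when the source is at T₀
NF = 15.7 − 12.4 = 3.3 dB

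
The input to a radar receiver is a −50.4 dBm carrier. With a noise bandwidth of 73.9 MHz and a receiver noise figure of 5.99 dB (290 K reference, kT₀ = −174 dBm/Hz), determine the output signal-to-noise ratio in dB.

38.9 dB

Noise floor: N = −174 + 10 log₁₀(B) + NF
10 log₁₀(7.39×10⁷) = 78.69 dB
N = −174 + 78.69 + 5.99 = −89.32 dBm
SNR = P_sig − N = −50.4 − (−89.32) = 38.92 dB → 38.9 dB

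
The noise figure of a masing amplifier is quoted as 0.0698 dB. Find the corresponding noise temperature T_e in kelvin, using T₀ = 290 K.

4.70 K

F = 10^(0.0698/10) = 1.0162
T_e = (F − 1)·T₀ = (1.0162 − 1) × 290 = 4.70 K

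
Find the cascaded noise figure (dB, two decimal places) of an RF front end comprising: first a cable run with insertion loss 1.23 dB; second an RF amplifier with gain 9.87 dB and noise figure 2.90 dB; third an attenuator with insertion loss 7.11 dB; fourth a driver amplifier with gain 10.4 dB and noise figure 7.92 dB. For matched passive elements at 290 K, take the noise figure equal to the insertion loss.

8.33 dB

Convert to linear (a loss of L dB is a gain of −L dB): F_i = 10^(NF_i/10), G_i = 10^(G_i,dB/10)
  Stage 1: F_1 = 10^(1.23/10) = 1.327, G_1 = 10^(−1.23/10) = 0.7534
  Stage 2: F_2 = 10^(2.90/10) = 1.950, G_2 = 10^(9.87/10) = 9.705
  Stage 3: F_3 = 10^(7.11/10) = 5.140, G_3 = 10^(−7.11/10) = 0.1945
  Stage 4: F_4 = 10^(7.92/10) = 6.194, G_4 = 10^(10.4/10) = 10.96
Friis cascade:
  F = 1.327 + (1.950 − 1)/0.7534 + (5.140 − 1)/7.311 + (6.194 − 1)/1.422 = 6.807
NF = 10 log₁₀(6.807) = 8.33 dB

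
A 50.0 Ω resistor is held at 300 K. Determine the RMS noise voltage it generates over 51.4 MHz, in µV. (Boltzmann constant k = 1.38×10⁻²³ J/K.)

6.52 µV

V_n = √(4kTRB)
4kTRB = 4 × 1.38×10⁻²³ × 300 × 5.00×10¹ × 5.14×10⁷ = 4.26×10⁻¹¹ V²
V_n = √(4.26×10⁻¹¹) = 6.52×10⁻⁶ V = 6.52 µV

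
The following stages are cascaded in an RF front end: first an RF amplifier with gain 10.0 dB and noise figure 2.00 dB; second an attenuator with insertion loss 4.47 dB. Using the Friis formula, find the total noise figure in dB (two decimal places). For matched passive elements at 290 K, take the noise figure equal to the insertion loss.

Convert to linear (a loss of L dB is a gain of −L dB): F_i = 10^(NF_i/10), G_i = 10^(G_i,dB/10)
  Stage 1: F_1 = 10^(2.00/10) = 1.585, G_1 = 10^(10.0/10) = 10.00
  Stage 2: F_2 = 10^(4.47/10) = 2.799, G_2 = 10^(−4.47/10) = 0.3573
Friis cascade:
  F = 1.585 + (2.799 − 1)/10.00 = 1.765
NF = 10 log₁₀(1.765) = 2.47 dB

2.47 dB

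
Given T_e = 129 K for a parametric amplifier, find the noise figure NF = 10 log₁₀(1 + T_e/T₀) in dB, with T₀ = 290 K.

1.60 dB

F = 1 + T_e/T₀ = 1 + 129/290 = 1.44483
NF = 10 log₁₀(1.44483) = 1.60 dB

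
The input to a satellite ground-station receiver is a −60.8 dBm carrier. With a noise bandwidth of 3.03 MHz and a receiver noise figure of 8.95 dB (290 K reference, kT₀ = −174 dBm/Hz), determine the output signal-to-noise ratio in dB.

39.4 dB

Noise floor: N = −174 + 10 log₁₀(B) + NF
10 log₁₀(3.03×10⁶) = 64.81 dB
N = −174 + 64.81 + 8.95 = −100.24 dBm
SNR = P_sig − N = −60.8 − (−100.24) = 39.44 dB → 39.4 dB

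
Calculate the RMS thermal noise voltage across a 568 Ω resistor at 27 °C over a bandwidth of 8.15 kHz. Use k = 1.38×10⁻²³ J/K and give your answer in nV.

T = 27 °C + 273.15 = 300.15 K
V_n = √(4kTRB)
4kTRB = 4 × 1.38×10⁻²³ × 300.15 × 5.68×10² × 8.15×10³ = 7.67×10⁻¹⁴ V²
V_n = √(7.67×10⁻¹⁴) = 2.77×10⁻⁷ V = 277 nV

277 nV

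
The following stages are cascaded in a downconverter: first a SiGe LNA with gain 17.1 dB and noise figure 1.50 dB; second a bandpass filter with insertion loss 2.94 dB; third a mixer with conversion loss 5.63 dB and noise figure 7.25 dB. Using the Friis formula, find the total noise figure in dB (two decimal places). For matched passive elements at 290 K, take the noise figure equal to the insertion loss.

Convert to linear (a loss of L dB is a gain of −L dB): F_i = 10^(NF_i/10), G_i = 10^(G_i,dB/10)
  Stage 1: F_1 = 10^(1.50/10) = 1.413, G_1 = 10^(17.1/10) = 51.29
  Stage 2: F_2 = 10^(2.94/10) = 1.968, G_2 = 10^(−2.94/10) = 0.5082
  Stage 3: F_3 = 10^(7.25/10) = 5.309, G_3 = 10^(−5.63/10) = 0.2735
Friis cascade:
  F = 1.413 + (1.968 − 1)/51.29 + (5.309 − 1)/26.06 = 1.597
NF = 10 log₁₀(1.597) = 2.03 dB

2.03 dB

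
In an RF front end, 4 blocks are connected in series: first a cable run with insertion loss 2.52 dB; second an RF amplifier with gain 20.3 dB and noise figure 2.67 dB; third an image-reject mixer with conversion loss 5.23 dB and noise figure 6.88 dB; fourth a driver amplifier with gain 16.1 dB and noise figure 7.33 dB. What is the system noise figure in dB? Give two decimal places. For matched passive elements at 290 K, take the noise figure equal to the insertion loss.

Convert to linear (a loss of L dB is a gain of −L dB): F_i = 10^(NF_i/10), G_i = 10^(G_i,dB/10)
  Stage 1: F_1 = 10^(2.52/10) = 1.786, G_1 = 10^(−2.52/10) = 0.5598
  Stage 2: F_2 = 10^(2.67/10) = 1.849, G_2 = 10^(20.3/10) = 107.2
  Stage 3: F_3 = 10^(6.88/10) = 4.875, G_3 = 10^(−5.23/10) = 0.2999
  Stage 4: F_4 = 10^(7.33/10) = 5.408, G_4 = 10^(16.1/10) = 40.74
Friis cascade:
  F = 1.786 + (1.849 − 1)/0.5598 + (4.875 − 1)/59.98 + (5.408 − 1)/17.99 = 3.613
NF = 10 log₁₀(3.613) = 5.58 dB

5.58 dB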